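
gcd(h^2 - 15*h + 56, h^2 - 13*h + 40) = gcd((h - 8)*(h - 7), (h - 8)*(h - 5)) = h - 8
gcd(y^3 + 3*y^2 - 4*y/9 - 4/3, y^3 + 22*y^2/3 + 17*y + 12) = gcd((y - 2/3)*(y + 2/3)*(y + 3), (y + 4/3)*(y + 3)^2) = y + 3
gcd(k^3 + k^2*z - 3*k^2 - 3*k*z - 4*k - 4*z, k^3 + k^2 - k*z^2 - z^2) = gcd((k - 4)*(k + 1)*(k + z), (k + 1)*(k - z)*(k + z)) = k^2 + k*z + k + z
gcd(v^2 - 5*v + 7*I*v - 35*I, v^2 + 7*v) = 1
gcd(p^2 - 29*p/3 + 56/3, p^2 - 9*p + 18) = 1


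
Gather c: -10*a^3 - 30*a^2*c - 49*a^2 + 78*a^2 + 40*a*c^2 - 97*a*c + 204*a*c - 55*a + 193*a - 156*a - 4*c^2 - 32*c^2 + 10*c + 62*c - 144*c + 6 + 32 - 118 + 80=-10*a^3 + 29*a^2 - 18*a + c^2*(40*a - 36) + c*(-30*a^2 + 107*a - 72)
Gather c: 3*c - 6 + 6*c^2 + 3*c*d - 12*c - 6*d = 6*c^2 + c*(3*d - 9) - 6*d - 6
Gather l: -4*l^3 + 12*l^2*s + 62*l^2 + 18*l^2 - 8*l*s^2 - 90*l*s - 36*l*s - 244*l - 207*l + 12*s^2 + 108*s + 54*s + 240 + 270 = -4*l^3 + l^2*(12*s + 80) + l*(-8*s^2 - 126*s - 451) + 12*s^2 + 162*s + 510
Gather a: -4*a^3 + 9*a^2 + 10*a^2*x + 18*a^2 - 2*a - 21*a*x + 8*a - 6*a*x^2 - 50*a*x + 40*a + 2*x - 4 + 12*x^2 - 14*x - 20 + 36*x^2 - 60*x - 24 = -4*a^3 + a^2*(10*x + 27) + a*(-6*x^2 - 71*x + 46) + 48*x^2 - 72*x - 48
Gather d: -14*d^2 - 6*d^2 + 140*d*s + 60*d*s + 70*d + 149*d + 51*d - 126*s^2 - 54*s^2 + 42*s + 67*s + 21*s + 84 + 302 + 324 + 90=-20*d^2 + d*(200*s + 270) - 180*s^2 + 130*s + 800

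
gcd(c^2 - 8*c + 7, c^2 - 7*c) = c - 7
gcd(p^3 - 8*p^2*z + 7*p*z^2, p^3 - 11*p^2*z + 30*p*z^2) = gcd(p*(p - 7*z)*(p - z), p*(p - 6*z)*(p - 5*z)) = p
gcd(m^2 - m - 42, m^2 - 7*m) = m - 7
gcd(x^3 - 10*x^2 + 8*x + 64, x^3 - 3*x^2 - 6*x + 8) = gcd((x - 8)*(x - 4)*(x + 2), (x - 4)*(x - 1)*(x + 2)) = x^2 - 2*x - 8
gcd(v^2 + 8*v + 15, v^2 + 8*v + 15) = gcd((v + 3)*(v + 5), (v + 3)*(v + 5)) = v^2 + 8*v + 15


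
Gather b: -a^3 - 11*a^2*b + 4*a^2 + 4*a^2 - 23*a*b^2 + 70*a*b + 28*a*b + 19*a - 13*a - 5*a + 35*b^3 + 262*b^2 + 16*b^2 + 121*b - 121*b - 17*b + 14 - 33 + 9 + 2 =-a^3 + 8*a^2 + a + 35*b^3 + b^2*(278 - 23*a) + b*(-11*a^2 + 98*a - 17) - 8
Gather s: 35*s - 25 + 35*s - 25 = 70*s - 50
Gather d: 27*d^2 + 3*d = 27*d^2 + 3*d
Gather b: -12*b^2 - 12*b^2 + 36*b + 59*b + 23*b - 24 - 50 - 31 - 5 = -24*b^2 + 118*b - 110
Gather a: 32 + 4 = 36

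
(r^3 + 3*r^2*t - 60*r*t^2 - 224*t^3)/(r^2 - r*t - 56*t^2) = r + 4*t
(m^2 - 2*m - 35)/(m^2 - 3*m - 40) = (m - 7)/(m - 8)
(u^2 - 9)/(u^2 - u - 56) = (9 - u^2)/(-u^2 + u + 56)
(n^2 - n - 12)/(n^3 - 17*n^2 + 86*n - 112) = (n^2 - n - 12)/(n^3 - 17*n^2 + 86*n - 112)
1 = 1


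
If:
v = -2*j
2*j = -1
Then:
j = -1/2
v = 1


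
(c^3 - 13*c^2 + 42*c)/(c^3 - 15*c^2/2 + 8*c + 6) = 2*c*(c - 7)/(2*c^2 - 3*c - 2)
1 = 1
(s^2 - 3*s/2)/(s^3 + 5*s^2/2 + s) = (2*s - 3)/(2*s^2 + 5*s + 2)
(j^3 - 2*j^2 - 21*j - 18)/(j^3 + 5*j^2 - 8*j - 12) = (j^2 - 3*j - 18)/(j^2 + 4*j - 12)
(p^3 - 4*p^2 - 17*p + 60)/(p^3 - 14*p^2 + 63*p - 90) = (p + 4)/(p - 6)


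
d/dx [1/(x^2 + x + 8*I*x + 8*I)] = (-2*x - 1 - 8*I)/(x^2 + x + 8*I*x + 8*I)^2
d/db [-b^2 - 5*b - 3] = -2*b - 5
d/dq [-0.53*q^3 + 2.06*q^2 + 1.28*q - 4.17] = -1.59*q^2 + 4.12*q + 1.28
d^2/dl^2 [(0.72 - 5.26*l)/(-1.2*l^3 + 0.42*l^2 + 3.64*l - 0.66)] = (45.4464*l^5 - 28.34784*l^4 + 53.613168*l^3 - 31.883328*l^2 + 5.56545599999998*l + 5.794656)/(1.728*l^9 - 1.8144*l^8 - 15.08976*l^7 + 13.784472*l^6 + 43.776432*l^5 - 33.642504*l^4 - 40.606336*l^3 + 25.685352*l^2 - 4.756752*l + 0.287496)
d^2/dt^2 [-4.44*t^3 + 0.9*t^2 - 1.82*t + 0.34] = 1.8 - 26.64*t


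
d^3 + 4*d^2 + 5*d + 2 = (d + 1)^2*(d + 2)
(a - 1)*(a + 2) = a^2 + a - 2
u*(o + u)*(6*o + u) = 6*o^2*u + 7*o*u^2 + u^3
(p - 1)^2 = p^2 - 2*p + 1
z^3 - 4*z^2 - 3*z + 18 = (z - 3)^2*(z + 2)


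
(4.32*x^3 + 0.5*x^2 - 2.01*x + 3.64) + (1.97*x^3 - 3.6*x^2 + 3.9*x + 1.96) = 6.29*x^3 - 3.1*x^2 + 1.89*x + 5.6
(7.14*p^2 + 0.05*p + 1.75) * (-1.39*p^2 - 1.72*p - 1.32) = -9.9246*p^4 - 12.3503*p^3 - 11.9433*p^2 - 3.076*p - 2.31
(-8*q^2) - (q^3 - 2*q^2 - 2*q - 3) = -q^3 - 6*q^2 + 2*q + 3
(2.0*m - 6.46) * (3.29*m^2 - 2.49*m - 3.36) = 6.58*m^3 - 26.2334*m^2 + 9.3654*m + 21.7056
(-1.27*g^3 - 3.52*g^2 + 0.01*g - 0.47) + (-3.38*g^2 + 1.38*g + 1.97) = -1.27*g^3 - 6.9*g^2 + 1.39*g + 1.5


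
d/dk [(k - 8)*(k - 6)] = 2*k - 14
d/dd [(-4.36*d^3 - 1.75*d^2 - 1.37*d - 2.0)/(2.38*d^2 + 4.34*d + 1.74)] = (-10.3768*d^4 - 37.8448*d^3 - 27.0936*d^2 + 3.43*d + 6.2962)/(5.6644*d^4 + 20.6584*d^3 + 27.118*d^2 + 15.1032*d + 3.0276)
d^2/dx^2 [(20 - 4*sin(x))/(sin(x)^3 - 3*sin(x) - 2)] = 4*(18*(sin(x) - 5)*cos(x)^6 - (sin(x) - 2)^2*(sin(x) + 1)^4*sin(x) + 3*(-15*sin(x) - 5*cos(x)^2 + 3)*(-sin(x)^3 + 3*sin(x) + 2)*cos(x)^2)/(-sin(x)^3 + 3*sin(x) + 2)^3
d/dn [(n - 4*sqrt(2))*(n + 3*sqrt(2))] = 2*n - sqrt(2)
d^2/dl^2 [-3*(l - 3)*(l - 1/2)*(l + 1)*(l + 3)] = -36*l^2 - 9*l + 57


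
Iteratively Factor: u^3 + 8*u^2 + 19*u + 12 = (u + 1)*(u^2 + 7*u + 12) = (u + 1)*(u + 3)*(u + 4)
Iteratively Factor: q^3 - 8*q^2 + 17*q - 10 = (q - 5)*(q^2 - 3*q + 2) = (q - 5)*(q - 1)*(q - 2)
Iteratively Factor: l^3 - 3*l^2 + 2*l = (l)*(l^2 - 3*l + 2) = l*(l - 2)*(l - 1)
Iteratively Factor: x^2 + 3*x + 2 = (x + 1)*(x + 2)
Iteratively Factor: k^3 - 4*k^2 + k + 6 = (k + 1)*(k^2 - 5*k + 6) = (k - 2)*(k + 1)*(k - 3)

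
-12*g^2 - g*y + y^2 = (-4*g + y)*(3*g + y)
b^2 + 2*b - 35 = (b - 5)*(b + 7)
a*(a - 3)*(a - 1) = a^3 - 4*a^2 + 3*a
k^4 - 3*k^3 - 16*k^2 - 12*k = k*(k - 6)*(k + 1)*(k + 2)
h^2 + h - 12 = (h - 3)*(h + 4)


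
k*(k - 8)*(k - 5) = k^3 - 13*k^2 + 40*k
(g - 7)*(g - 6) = g^2 - 13*g + 42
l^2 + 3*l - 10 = (l - 2)*(l + 5)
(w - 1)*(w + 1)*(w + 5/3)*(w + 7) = w^4 + 26*w^3/3 + 32*w^2/3 - 26*w/3 - 35/3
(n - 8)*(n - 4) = n^2 - 12*n + 32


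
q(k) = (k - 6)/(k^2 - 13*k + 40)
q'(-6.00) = -0.00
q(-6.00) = -0.08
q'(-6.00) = -0.00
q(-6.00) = -0.08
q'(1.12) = -0.04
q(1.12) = -0.18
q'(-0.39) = -0.02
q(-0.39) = -0.14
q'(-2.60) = -0.01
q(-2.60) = -0.11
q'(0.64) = -0.03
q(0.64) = -0.17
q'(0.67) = -0.03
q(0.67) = -0.17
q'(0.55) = -0.03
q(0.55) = -0.16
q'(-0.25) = -0.02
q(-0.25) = -0.14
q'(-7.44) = -0.00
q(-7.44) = -0.07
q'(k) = (13 - 2*k)*(k - 6)/(k^2 - 13*k + 40)^2 + 1/(k^2 - 13*k + 40) = (k^2 - 13*k - (k - 6)*(2*k - 13) + 40)/(k^2 - 13*k + 40)^2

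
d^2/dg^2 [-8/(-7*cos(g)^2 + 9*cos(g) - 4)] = 8*(196*sin(g)^4 - 67*sin(g)^2 + 1089*cos(g)/4 - 189*cos(3*g)/4 - 235)/(7*sin(g)^2 + 9*cos(g) - 11)^3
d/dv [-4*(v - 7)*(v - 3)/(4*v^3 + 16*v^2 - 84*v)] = (v^2 - 14*v - 49)/(v^2*(v^2 + 14*v + 49))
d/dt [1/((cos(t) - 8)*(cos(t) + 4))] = 2*(cos(t) - 2)*sin(t)/((cos(t) - 8)^2*(cos(t) + 4)^2)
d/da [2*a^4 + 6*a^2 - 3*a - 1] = 8*a^3 + 12*a - 3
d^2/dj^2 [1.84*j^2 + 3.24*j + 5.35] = 3.68000000000000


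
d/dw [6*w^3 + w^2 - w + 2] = 18*w^2 + 2*w - 1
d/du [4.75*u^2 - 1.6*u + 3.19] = 9.5*u - 1.6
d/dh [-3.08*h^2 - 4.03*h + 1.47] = -6.16*h - 4.03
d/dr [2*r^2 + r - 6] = 4*r + 1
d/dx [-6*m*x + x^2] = -6*m + 2*x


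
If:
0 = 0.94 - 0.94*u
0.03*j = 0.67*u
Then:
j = 22.33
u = 1.00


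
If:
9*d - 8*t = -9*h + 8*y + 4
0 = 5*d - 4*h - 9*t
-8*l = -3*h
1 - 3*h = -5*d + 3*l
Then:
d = 2376*y/5873 + 284/5873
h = 2880*y/5873 + 1768/5873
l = 1080*y/5873 + 663/5873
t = 40*y/5873 - 628/5873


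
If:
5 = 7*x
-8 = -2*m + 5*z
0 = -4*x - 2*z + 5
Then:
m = 187/28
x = 5/7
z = 15/14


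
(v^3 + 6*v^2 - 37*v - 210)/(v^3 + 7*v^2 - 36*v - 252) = (v + 5)/(v + 6)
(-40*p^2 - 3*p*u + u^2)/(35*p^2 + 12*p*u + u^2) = (-8*p + u)/(7*p + u)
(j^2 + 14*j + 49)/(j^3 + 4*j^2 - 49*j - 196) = (j + 7)/(j^2 - 3*j - 28)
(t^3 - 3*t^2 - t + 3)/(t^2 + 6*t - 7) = (t^2 - 2*t - 3)/(t + 7)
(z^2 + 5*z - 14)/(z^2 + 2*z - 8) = (z + 7)/(z + 4)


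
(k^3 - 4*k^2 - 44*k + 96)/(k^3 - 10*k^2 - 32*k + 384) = (k - 2)/(k - 8)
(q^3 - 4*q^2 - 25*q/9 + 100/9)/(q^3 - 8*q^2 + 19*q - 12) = (q^2 - 25/9)/(q^2 - 4*q + 3)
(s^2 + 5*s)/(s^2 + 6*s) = (s + 5)/(s + 6)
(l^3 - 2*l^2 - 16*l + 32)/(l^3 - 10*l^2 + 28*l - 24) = (l^2 - 16)/(l^2 - 8*l + 12)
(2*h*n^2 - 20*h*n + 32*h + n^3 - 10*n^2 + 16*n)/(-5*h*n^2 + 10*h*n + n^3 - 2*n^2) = (-2*h*n + 16*h - n^2 + 8*n)/(n*(5*h - n))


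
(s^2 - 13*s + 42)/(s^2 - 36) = (s - 7)/(s + 6)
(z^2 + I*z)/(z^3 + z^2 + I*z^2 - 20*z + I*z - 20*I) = z/(z^2 + z - 20)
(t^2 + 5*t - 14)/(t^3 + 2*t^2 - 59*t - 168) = (t - 2)/(t^2 - 5*t - 24)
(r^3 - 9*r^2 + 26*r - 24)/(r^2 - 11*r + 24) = (r^2 - 6*r + 8)/(r - 8)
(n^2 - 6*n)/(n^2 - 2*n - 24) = n/(n + 4)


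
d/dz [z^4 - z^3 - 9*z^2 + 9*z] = 4*z^3 - 3*z^2 - 18*z + 9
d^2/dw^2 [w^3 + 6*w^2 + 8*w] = 6*w + 12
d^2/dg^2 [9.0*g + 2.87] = 0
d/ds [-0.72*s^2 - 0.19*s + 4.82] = -1.44*s - 0.19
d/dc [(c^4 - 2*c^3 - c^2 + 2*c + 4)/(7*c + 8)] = (21*c^4 + 4*c^3 - 55*c^2 - 16*c - 12)/(49*c^2 + 112*c + 64)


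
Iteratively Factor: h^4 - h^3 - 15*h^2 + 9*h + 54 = (h + 2)*(h^3 - 3*h^2 - 9*h + 27) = (h - 3)*(h + 2)*(h^2 - 9) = (h - 3)^2*(h + 2)*(h + 3)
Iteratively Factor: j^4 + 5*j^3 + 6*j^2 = (j)*(j^3 + 5*j^2 + 6*j) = j^2*(j^2 + 5*j + 6) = j^2*(j + 3)*(j + 2)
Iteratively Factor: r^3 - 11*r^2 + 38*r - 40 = (r - 2)*(r^2 - 9*r + 20) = (r - 5)*(r - 2)*(r - 4)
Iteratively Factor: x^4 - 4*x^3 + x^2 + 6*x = (x + 1)*(x^3 - 5*x^2 + 6*x) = (x - 2)*(x + 1)*(x^2 - 3*x) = x*(x - 2)*(x + 1)*(x - 3)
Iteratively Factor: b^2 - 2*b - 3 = (b + 1)*(b - 3)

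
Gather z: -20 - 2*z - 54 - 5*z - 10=-7*z - 84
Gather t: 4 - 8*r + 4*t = -8*r + 4*t + 4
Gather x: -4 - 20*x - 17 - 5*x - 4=-25*x - 25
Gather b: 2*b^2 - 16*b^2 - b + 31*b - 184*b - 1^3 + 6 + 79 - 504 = -14*b^2 - 154*b - 420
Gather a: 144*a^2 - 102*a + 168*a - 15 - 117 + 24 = 144*a^2 + 66*a - 108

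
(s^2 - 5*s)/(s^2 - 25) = s/(s + 5)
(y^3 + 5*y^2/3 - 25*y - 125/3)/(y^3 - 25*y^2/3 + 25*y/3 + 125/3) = (y + 5)/(y - 5)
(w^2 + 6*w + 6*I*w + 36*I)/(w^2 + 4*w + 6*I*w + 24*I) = (w + 6)/(w + 4)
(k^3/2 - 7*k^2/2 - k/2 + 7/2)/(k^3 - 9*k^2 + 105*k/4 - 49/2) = 2*(k^3 - 7*k^2 - k + 7)/(4*k^3 - 36*k^2 + 105*k - 98)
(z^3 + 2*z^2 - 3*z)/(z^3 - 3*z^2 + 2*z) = (z + 3)/(z - 2)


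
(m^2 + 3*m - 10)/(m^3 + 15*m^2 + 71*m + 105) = (m - 2)/(m^2 + 10*m + 21)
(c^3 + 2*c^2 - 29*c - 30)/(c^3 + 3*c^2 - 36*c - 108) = (c^2 - 4*c - 5)/(c^2 - 3*c - 18)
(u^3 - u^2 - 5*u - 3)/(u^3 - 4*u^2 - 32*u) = (-u^3 + u^2 + 5*u + 3)/(u*(-u^2 + 4*u + 32))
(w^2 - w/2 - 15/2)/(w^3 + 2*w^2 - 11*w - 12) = (w + 5/2)/(w^2 + 5*w + 4)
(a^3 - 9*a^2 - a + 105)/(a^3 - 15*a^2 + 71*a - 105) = (a + 3)/(a - 3)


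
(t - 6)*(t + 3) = t^2 - 3*t - 18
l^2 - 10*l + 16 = (l - 8)*(l - 2)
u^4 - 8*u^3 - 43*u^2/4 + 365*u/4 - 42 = (u - 8)*(u - 3)*(u - 1/2)*(u + 7/2)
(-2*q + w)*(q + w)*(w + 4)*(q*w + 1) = -2*q^3*w^2 - 8*q^3*w - q^2*w^3 - 4*q^2*w^2 - 2*q^2*w - 8*q^2 + q*w^4 + 4*q*w^3 - q*w^2 - 4*q*w + w^3 + 4*w^2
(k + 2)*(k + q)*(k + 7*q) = k^3 + 8*k^2*q + 2*k^2 + 7*k*q^2 + 16*k*q + 14*q^2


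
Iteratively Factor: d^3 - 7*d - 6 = (d + 1)*(d^2 - d - 6) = (d - 3)*(d + 1)*(d + 2)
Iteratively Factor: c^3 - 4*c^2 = (c)*(c^2 - 4*c) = c^2*(c - 4)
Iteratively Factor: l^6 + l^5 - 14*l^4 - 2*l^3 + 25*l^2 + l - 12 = (l + 4)*(l^5 - 3*l^4 - 2*l^3 + 6*l^2 + l - 3) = (l - 1)*(l + 4)*(l^4 - 2*l^3 - 4*l^2 + 2*l + 3) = (l - 3)*(l - 1)*(l + 4)*(l^3 + l^2 - l - 1) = (l - 3)*(l - 1)*(l + 1)*(l + 4)*(l^2 - 1) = (l - 3)*(l - 1)^2*(l + 1)*(l + 4)*(l + 1)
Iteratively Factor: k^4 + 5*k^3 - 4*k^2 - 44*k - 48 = (k + 4)*(k^3 + k^2 - 8*k - 12) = (k + 2)*(k + 4)*(k^2 - k - 6) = (k + 2)^2*(k + 4)*(k - 3)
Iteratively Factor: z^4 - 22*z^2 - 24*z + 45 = (z + 3)*(z^3 - 3*z^2 - 13*z + 15) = (z - 1)*(z + 3)*(z^2 - 2*z - 15) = (z - 1)*(z + 3)^2*(z - 5)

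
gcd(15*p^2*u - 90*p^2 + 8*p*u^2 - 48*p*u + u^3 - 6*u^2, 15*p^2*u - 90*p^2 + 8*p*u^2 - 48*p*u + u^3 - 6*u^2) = 15*p^2*u - 90*p^2 + 8*p*u^2 - 48*p*u + u^3 - 6*u^2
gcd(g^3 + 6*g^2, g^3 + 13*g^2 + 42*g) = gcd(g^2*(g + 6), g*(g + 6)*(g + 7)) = g^2 + 6*g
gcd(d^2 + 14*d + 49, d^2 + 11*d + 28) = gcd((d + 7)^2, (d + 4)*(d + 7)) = d + 7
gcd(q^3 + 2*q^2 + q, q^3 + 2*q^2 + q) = q^3 + 2*q^2 + q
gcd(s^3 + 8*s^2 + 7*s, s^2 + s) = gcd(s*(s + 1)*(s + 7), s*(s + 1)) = s^2 + s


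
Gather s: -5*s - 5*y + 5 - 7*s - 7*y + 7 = -12*s - 12*y + 12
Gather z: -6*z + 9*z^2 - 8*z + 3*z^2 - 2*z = 12*z^2 - 16*z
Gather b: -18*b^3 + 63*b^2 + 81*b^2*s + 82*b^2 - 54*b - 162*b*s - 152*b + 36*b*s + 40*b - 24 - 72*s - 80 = -18*b^3 + b^2*(81*s + 145) + b*(-126*s - 166) - 72*s - 104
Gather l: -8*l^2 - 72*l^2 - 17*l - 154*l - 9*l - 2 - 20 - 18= -80*l^2 - 180*l - 40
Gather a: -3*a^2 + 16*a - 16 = -3*a^2 + 16*a - 16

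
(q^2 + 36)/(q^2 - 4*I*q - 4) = (q^2 + 36)/(q^2 - 4*I*q - 4)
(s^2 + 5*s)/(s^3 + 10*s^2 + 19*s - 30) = s/(s^2 + 5*s - 6)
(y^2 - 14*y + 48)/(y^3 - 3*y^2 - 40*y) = (y - 6)/(y*(y + 5))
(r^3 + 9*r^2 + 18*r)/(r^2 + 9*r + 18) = r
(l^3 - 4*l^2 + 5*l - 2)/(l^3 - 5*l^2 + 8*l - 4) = (l - 1)/(l - 2)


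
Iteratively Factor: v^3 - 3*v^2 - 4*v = (v - 4)*(v^2 + v) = (v - 4)*(v + 1)*(v)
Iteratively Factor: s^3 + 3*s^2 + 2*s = (s)*(s^2 + 3*s + 2) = s*(s + 1)*(s + 2)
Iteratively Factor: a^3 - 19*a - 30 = (a + 2)*(a^2 - 2*a - 15) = (a - 5)*(a + 2)*(a + 3)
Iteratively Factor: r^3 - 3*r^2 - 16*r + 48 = (r + 4)*(r^2 - 7*r + 12) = (r - 3)*(r + 4)*(r - 4)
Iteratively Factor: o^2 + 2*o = (o)*(o + 2)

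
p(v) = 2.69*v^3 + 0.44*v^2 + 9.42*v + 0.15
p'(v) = 8.07*v^2 + 0.88*v + 9.42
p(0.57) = 6.16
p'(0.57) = 12.54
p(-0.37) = -3.41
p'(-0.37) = 10.20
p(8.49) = 1758.01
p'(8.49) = 598.58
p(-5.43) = -468.70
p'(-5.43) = 242.58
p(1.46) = 23.21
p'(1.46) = 27.91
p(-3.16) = -110.11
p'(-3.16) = 87.22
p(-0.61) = -6.04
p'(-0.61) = 11.89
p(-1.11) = -13.44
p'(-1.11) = 18.39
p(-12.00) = -4697.85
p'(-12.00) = 1160.94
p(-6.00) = -621.57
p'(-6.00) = 294.66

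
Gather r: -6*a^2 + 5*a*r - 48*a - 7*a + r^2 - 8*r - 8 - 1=-6*a^2 - 55*a + r^2 + r*(5*a - 8) - 9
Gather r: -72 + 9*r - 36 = 9*r - 108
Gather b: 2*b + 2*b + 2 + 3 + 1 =4*b + 6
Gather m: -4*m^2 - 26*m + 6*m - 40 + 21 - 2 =-4*m^2 - 20*m - 21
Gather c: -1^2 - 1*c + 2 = 1 - c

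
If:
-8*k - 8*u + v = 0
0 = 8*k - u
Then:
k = v/72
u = v/9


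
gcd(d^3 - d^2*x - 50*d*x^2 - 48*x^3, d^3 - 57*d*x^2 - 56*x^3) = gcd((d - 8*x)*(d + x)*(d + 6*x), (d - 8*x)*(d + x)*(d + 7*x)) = -d^2 + 7*d*x + 8*x^2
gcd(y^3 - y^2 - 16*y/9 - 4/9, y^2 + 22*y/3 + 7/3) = y + 1/3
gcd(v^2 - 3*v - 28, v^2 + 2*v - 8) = v + 4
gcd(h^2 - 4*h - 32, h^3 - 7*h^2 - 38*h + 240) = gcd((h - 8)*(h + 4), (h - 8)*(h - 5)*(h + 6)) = h - 8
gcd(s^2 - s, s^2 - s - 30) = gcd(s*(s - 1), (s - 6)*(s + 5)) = 1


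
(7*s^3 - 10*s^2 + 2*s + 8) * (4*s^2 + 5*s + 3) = 28*s^5 - 5*s^4 - 21*s^3 + 12*s^2 + 46*s + 24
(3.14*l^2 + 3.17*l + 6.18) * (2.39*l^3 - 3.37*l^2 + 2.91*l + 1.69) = 7.5046*l^5 - 3.0055*l^4 + 13.2247*l^3 - 6.2953*l^2 + 23.3411*l + 10.4442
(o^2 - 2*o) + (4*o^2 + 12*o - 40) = 5*o^2 + 10*o - 40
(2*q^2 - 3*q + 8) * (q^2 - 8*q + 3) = 2*q^4 - 19*q^3 + 38*q^2 - 73*q + 24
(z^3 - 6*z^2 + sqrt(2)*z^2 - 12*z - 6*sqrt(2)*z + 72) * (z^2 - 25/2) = z^5 - 6*z^4 + sqrt(2)*z^4 - 49*z^3/2 - 6*sqrt(2)*z^3 - 25*sqrt(2)*z^2/2 + 147*z^2 + 75*sqrt(2)*z + 150*z - 900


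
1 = 1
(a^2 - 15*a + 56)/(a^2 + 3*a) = (a^2 - 15*a + 56)/(a*(a + 3))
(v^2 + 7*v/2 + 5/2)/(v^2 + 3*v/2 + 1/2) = (2*v + 5)/(2*v + 1)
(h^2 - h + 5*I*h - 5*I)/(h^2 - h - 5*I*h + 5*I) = (h + 5*I)/(h - 5*I)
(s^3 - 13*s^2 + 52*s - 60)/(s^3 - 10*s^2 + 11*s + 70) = (s^2 - 8*s + 12)/(s^2 - 5*s - 14)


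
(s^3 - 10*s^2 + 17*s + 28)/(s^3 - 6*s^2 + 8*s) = (s^2 - 6*s - 7)/(s*(s - 2))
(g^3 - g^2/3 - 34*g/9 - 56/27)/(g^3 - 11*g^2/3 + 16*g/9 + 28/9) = (g + 4/3)/(g - 2)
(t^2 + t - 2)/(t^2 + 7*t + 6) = (t^2 + t - 2)/(t^2 + 7*t + 6)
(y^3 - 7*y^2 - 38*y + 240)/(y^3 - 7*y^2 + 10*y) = (y^2 - 2*y - 48)/(y*(y - 2))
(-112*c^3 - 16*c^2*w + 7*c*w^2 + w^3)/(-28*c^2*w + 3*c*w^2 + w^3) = (4*c + w)/w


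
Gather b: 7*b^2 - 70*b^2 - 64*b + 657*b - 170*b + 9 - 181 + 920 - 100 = -63*b^2 + 423*b + 648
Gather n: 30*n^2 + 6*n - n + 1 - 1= 30*n^2 + 5*n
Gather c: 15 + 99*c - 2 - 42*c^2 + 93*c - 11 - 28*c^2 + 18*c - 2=-70*c^2 + 210*c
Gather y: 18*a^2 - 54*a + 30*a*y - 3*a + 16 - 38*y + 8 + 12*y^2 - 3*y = 18*a^2 - 57*a + 12*y^2 + y*(30*a - 41) + 24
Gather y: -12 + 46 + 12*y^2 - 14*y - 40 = 12*y^2 - 14*y - 6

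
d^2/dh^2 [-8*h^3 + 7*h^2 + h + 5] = 14 - 48*h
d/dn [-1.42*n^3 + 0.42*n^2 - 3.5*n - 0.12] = -4.26*n^2 + 0.84*n - 3.5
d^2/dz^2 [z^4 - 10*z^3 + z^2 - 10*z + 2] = 12*z^2 - 60*z + 2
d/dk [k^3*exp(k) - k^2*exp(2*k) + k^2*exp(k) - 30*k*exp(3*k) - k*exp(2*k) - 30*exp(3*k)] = (k^3 - 2*k^2*exp(k) + 4*k^2 - 90*k*exp(2*k) - 4*k*exp(k) + 2*k - 120*exp(2*k) - exp(k))*exp(k)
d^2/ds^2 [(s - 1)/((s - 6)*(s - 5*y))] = 2*((s - 6)^2*(s - 1) - (s - 6)^2*(s - 5*y) + (s - 6)*(s - 1)*(s - 5*y) - (s - 6)*(s - 5*y)^2 + (s - 1)*(s - 5*y)^2)/((s - 6)^3*(s - 5*y)^3)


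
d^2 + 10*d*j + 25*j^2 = (d + 5*j)^2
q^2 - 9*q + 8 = (q - 8)*(q - 1)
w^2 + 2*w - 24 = (w - 4)*(w + 6)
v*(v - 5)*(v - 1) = v^3 - 6*v^2 + 5*v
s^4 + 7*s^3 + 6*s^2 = s^2*(s + 1)*(s + 6)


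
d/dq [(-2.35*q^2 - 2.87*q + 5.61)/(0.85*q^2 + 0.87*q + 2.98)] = (0.395*q^2 - 23.543*q - 13.4333)/(0.7225*q^4 + 1.479*q^3 + 5.8229*q^2 + 5.1852*q + 8.8804)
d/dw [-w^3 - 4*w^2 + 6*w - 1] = -3*w^2 - 8*w + 6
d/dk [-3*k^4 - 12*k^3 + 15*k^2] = 6*k*(-2*k^2 - 6*k + 5)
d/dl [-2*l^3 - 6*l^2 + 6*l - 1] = -6*l^2 - 12*l + 6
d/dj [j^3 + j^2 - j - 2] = 3*j^2 + 2*j - 1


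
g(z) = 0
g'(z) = 0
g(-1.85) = 0.00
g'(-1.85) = 0.00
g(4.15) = 0.00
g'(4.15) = 0.00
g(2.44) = 0.00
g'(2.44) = 0.00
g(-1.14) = 0.00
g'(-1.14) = 0.00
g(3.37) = 0.00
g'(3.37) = 0.00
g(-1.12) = 0.00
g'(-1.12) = 0.00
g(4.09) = 0.00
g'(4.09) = 0.00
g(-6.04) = 0.00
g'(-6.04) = 0.00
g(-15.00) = 0.00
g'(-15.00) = 0.00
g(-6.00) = 0.00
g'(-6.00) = 0.00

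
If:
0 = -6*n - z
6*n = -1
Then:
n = -1/6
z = 1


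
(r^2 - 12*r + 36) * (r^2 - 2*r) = r^4 - 14*r^3 + 60*r^2 - 72*r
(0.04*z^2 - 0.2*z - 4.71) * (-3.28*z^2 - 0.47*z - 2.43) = -0.1312*z^4 + 0.6372*z^3 + 15.4456*z^2 + 2.6997*z + 11.4453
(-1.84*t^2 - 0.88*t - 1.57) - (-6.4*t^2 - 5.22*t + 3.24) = 4.56*t^2 + 4.34*t - 4.81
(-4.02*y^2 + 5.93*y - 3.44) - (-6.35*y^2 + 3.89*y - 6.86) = 2.33*y^2 + 2.04*y + 3.42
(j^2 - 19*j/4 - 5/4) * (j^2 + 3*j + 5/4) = j^4 - 7*j^3/4 - 57*j^2/4 - 155*j/16 - 25/16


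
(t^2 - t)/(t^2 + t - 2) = t/(t + 2)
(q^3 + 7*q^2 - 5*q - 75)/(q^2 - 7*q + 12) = (q^2 + 10*q + 25)/(q - 4)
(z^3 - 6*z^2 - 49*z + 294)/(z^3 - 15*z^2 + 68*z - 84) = (z + 7)/(z - 2)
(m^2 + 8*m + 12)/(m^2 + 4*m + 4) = (m + 6)/(m + 2)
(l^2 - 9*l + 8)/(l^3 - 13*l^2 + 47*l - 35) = (l - 8)/(l^2 - 12*l + 35)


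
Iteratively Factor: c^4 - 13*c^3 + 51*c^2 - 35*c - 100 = (c - 5)*(c^3 - 8*c^2 + 11*c + 20) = (c - 5)*(c + 1)*(c^2 - 9*c + 20) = (c - 5)^2*(c + 1)*(c - 4)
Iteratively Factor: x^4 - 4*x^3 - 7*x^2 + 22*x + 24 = (x - 4)*(x^3 - 7*x - 6) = (x - 4)*(x - 3)*(x^2 + 3*x + 2) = (x - 4)*(x - 3)*(x + 2)*(x + 1)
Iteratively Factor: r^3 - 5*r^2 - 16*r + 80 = (r + 4)*(r^2 - 9*r + 20) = (r - 4)*(r + 4)*(r - 5)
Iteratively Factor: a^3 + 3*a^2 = (a)*(a^2 + 3*a) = a*(a + 3)*(a)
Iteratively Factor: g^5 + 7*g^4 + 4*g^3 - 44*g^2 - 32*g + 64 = (g - 1)*(g^4 + 8*g^3 + 12*g^2 - 32*g - 64) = (g - 1)*(g + 2)*(g^3 + 6*g^2 - 32) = (g - 1)*(g + 2)*(g + 4)*(g^2 + 2*g - 8) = (g - 1)*(g + 2)*(g + 4)^2*(g - 2)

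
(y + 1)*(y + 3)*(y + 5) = y^3 + 9*y^2 + 23*y + 15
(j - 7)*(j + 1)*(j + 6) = j^3 - 43*j - 42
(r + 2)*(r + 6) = r^2 + 8*r + 12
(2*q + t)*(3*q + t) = 6*q^2 + 5*q*t + t^2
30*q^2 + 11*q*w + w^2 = (5*q + w)*(6*q + w)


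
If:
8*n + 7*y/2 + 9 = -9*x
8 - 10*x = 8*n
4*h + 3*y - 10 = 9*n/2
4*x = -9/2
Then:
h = 16291/1792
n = 77/32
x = -9/8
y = -145/28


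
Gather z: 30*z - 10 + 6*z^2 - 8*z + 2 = 6*z^2 + 22*z - 8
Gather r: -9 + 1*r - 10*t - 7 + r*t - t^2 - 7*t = r*(t + 1) - t^2 - 17*t - 16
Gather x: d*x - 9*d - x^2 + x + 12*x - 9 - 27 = -9*d - x^2 + x*(d + 13) - 36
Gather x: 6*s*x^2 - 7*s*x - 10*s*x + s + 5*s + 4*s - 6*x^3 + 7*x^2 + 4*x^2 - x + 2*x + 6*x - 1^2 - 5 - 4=10*s - 6*x^3 + x^2*(6*s + 11) + x*(7 - 17*s) - 10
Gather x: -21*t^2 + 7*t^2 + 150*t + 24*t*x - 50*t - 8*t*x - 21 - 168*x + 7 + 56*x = -14*t^2 + 100*t + x*(16*t - 112) - 14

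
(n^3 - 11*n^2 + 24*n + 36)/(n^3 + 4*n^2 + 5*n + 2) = (n^2 - 12*n + 36)/(n^2 + 3*n + 2)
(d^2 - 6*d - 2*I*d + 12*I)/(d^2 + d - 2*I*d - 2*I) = (d - 6)/(d + 1)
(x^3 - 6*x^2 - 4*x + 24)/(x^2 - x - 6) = (x^2 - 8*x + 12)/(x - 3)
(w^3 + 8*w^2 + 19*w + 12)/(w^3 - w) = (w^2 + 7*w + 12)/(w*(w - 1))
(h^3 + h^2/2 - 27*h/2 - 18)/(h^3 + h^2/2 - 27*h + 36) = (2*h^2 + 9*h + 9)/(2*h^2 + 9*h - 18)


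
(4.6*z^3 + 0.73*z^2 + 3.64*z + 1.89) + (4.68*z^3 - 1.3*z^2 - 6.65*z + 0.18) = 9.28*z^3 - 0.57*z^2 - 3.01*z + 2.07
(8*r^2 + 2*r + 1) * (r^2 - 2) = 8*r^4 + 2*r^3 - 15*r^2 - 4*r - 2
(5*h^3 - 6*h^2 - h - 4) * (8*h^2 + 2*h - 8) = 40*h^5 - 38*h^4 - 60*h^3 + 14*h^2 + 32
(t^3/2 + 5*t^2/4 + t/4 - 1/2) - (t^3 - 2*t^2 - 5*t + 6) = -t^3/2 + 13*t^2/4 + 21*t/4 - 13/2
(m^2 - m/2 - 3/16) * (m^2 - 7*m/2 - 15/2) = m^4 - 4*m^3 - 95*m^2/16 + 141*m/32 + 45/32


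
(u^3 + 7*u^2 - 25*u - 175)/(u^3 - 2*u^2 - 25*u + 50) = (u + 7)/(u - 2)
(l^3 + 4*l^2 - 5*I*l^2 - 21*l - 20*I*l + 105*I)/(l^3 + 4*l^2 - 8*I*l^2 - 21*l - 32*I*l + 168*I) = (l - 5*I)/(l - 8*I)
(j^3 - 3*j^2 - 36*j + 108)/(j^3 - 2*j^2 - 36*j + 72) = (j - 3)/(j - 2)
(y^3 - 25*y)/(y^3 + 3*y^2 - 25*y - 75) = y/(y + 3)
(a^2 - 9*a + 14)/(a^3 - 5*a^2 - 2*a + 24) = (a^2 - 9*a + 14)/(a^3 - 5*a^2 - 2*a + 24)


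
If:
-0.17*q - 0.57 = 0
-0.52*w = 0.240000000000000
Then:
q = -3.35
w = -0.46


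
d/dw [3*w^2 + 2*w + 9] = 6*w + 2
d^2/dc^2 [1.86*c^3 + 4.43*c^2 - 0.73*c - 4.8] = 11.16*c + 8.86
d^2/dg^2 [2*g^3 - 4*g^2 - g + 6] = 12*g - 8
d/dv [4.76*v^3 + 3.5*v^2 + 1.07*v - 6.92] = 14.28*v^2 + 7.0*v + 1.07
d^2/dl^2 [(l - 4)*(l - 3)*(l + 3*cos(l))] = -3*l^2*cos(l) - 12*l*sin(l) + 21*l*cos(l) + 6*l + 42*sin(l) - 30*cos(l) - 14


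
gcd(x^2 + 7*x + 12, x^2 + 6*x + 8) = x + 4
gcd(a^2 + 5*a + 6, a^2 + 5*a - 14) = 1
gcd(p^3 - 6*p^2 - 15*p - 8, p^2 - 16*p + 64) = p - 8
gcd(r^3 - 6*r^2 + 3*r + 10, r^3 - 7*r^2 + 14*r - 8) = r - 2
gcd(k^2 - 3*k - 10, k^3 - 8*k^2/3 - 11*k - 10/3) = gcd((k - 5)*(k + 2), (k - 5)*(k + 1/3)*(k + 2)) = k^2 - 3*k - 10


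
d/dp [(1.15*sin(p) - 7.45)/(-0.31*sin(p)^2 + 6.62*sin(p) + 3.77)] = (0.3565*sin(p)^2 - 4.619*sin(p) + 53.6545)*cos(p)/(0.0961*sin(p)^4 - 4.1044*sin(p)^3 + 41.487*sin(p)^2 + 49.9148*sin(p) + 14.2129)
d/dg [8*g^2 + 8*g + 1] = 16*g + 8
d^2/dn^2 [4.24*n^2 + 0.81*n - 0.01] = 8.48000000000000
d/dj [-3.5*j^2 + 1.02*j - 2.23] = 1.02 - 7.0*j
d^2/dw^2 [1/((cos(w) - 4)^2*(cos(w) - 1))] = 9*(-sin(w)^4 + 2*sin(w)^2 - 23*cos(w)/4 + 3*cos(3*w)/4 + 5)/((cos(w) - 4)^4*(cos(w) - 1)^3)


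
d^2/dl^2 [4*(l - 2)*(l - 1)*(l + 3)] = 24*l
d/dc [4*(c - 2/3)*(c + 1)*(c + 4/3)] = 12*c^2 + 40*c/3 - 8/9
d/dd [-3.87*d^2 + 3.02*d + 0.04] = 3.02 - 7.74*d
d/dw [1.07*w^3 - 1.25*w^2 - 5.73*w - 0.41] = 3.21*w^2 - 2.5*w - 5.73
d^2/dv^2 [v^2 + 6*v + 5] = 2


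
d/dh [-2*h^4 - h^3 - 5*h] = -8*h^3 - 3*h^2 - 5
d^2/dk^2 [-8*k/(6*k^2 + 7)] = 288*k*(7 - 2*k^2)/(6*k^2 + 7)^3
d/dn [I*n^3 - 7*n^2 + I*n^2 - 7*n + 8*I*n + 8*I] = 3*I*n^2 + 2*n*(-7 + I) - 7 + 8*I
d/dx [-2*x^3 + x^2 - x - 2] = -6*x^2 + 2*x - 1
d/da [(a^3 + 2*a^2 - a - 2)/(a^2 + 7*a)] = (a^4 + 14*a^3 + 15*a^2 + 4*a + 14)/(a^2*(a^2 + 14*a + 49))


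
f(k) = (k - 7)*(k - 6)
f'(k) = 2*k - 13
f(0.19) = 39.57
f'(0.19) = -12.62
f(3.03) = 11.79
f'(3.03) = -6.94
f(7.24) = 0.30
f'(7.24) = 1.48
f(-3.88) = 107.49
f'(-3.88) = -20.76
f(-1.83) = 69.14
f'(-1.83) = -16.66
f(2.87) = 12.93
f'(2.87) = -7.26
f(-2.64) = 83.29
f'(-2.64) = -18.28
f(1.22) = 27.63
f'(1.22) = -10.56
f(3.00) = 12.00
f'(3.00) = -7.00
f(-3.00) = 90.00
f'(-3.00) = -19.00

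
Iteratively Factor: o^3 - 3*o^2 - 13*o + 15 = (o + 3)*(o^2 - 6*o + 5) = (o - 5)*(o + 3)*(o - 1)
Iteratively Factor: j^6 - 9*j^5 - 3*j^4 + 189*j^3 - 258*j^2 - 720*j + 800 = (j - 5)*(j^5 - 4*j^4 - 23*j^3 + 74*j^2 + 112*j - 160) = (j - 5)*(j - 4)*(j^4 - 23*j^2 - 18*j + 40) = (j - 5)*(j - 4)*(j + 2)*(j^3 - 2*j^2 - 19*j + 20) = (j - 5)*(j - 4)*(j + 2)*(j + 4)*(j^2 - 6*j + 5) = (j - 5)^2*(j - 4)*(j + 2)*(j + 4)*(j - 1)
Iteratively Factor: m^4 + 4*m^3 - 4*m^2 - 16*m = (m - 2)*(m^3 + 6*m^2 + 8*m) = (m - 2)*(m + 4)*(m^2 + 2*m) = (m - 2)*(m + 2)*(m + 4)*(m)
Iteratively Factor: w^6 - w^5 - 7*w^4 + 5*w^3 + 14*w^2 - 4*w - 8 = (w - 2)*(w^5 + w^4 - 5*w^3 - 5*w^2 + 4*w + 4) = (w - 2)^2*(w^4 + 3*w^3 + w^2 - 3*w - 2) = (w - 2)^2*(w + 1)*(w^3 + 2*w^2 - w - 2) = (w - 2)^2*(w + 1)*(w + 2)*(w^2 - 1) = (w - 2)^2*(w + 1)^2*(w + 2)*(w - 1)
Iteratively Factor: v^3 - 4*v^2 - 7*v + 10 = (v + 2)*(v^2 - 6*v + 5) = (v - 5)*(v + 2)*(v - 1)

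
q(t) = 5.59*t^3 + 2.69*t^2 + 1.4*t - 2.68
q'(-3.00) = 136.19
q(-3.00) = -133.60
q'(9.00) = 1408.19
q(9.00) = 4302.92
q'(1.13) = 28.89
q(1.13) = 10.40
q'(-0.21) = 1.01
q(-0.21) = -2.91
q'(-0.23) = 1.05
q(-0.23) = -2.93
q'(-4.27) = 284.19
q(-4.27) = -394.82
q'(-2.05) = 60.85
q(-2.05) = -42.40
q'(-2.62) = 102.42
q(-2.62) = -88.42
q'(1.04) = 25.13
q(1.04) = 7.97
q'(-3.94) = 240.53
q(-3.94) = -308.34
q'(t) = 16.77*t^2 + 5.38*t + 1.4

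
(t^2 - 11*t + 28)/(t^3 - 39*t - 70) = (t - 4)/(t^2 + 7*t + 10)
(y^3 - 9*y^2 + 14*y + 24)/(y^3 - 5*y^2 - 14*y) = (-y^3 + 9*y^2 - 14*y - 24)/(y*(-y^2 + 5*y + 14))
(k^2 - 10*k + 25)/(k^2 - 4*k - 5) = (k - 5)/(k + 1)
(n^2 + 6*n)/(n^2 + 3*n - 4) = n*(n + 6)/(n^2 + 3*n - 4)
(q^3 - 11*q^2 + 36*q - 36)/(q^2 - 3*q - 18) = (q^2 - 5*q + 6)/(q + 3)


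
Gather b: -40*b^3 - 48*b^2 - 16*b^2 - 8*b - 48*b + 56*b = -40*b^3 - 64*b^2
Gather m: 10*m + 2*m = 12*m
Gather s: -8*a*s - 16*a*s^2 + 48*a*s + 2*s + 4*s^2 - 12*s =s^2*(4 - 16*a) + s*(40*a - 10)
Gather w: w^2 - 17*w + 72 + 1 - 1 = w^2 - 17*w + 72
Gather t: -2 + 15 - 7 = 6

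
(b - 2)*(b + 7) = b^2 + 5*b - 14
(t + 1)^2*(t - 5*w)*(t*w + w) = t^4*w - 5*t^3*w^2 + 3*t^3*w - 15*t^2*w^2 + 3*t^2*w - 15*t*w^2 + t*w - 5*w^2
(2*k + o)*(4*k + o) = 8*k^2 + 6*k*o + o^2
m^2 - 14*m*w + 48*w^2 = (m - 8*w)*(m - 6*w)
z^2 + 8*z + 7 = (z + 1)*(z + 7)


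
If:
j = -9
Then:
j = -9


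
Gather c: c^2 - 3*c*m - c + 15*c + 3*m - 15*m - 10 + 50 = c^2 + c*(14 - 3*m) - 12*m + 40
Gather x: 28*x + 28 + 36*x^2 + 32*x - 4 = 36*x^2 + 60*x + 24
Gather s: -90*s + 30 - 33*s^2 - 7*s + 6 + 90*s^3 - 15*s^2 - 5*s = 90*s^3 - 48*s^2 - 102*s + 36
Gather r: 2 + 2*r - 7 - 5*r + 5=-3*r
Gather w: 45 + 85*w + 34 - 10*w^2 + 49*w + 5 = -10*w^2 + 134*w + 84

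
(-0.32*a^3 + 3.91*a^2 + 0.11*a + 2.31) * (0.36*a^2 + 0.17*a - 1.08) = -0.1152*a^5 + 1.3532*a^4 + 1.0499*a^3 - 3.3725*a^2 + 0.2739*a - 2.4948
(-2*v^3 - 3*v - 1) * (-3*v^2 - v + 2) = 6*v^5 + 2*v^4 + 5*v^3 + 6*v^2 - 5*v - 2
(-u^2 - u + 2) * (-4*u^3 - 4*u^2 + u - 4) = 4*u^5 + 8*u^4 - 5*u^3 - 5*u^2 + 6*u - 8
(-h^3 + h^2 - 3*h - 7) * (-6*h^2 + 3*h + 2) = 6*h^5 - 9*h^4 + 19*h^3 + 35*h^2 - 27*h - 14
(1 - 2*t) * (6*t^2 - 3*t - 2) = -12*t^3 + 12*t^2 + t - 2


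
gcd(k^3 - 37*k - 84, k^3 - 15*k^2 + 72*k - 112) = k - 7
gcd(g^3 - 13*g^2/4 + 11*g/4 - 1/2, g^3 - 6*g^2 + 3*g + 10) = g - 2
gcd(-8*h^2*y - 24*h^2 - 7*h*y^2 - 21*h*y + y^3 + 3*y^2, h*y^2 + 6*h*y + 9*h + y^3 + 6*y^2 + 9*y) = h*y + 3*h + y^2 + 3*y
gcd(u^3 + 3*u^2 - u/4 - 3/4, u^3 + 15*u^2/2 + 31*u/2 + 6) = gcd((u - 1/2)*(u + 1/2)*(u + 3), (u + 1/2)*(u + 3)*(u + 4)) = u^2 + 7*u/2 + 3/2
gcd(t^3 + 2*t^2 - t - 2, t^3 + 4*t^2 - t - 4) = t^2 - 1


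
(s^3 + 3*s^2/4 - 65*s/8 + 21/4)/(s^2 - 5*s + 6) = (8*s^2 + 22*s - 21)/(8*(s - 3))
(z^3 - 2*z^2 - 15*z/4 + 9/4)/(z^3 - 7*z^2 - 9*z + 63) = (z^2 + z - 3/4)/(z^2 - 4*z - 21)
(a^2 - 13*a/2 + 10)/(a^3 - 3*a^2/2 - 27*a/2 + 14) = (2*a - 5)/(2*a^2 + 5*a - 7)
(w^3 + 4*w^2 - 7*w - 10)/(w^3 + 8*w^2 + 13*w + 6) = (w^2 + 3*w - 10)/(w^2 + 7*w + 6)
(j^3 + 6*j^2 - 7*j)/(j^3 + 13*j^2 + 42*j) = (j - 1)/(j + 6)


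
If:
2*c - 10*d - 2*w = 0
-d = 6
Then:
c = w - 30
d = -6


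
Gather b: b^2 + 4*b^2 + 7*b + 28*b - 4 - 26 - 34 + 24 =5*b^2 + 35*b - 40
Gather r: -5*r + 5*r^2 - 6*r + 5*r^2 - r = 10*r^2 - 12*r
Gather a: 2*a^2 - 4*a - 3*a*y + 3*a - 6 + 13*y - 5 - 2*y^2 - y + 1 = 2*a^2 + a*(-3*y - 1) - 2*y^2 + 12*y - 10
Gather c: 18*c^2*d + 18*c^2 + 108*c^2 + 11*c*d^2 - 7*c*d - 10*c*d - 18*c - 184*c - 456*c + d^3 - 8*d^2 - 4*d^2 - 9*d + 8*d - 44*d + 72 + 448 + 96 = c^2*(18*d + 126) + c*(11*d^2 - 17*d - 658) + d^3 - 12*d^2 - 45*d + 616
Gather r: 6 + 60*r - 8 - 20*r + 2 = 40*r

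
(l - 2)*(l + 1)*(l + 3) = l^3 + 2*l^2 - 5*l - 6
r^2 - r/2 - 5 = (r - 5/2)*(r + 2)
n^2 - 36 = (n - 6)*(n + 6)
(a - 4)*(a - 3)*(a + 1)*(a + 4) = a^4 - 2*a^3 - 19*a^2 + 32*a + 48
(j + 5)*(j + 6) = j^2 + 11*j + 30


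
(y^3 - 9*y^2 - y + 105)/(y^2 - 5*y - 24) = (y^2 - 12*y + 35)/(y - 8)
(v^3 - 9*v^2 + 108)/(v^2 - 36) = (v^2 - 3*v - 18)/(v + 6)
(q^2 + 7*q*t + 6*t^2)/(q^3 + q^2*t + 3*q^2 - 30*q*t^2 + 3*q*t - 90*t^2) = (q + t)/(q^2 - 5*q*t + 3*q - 15*t)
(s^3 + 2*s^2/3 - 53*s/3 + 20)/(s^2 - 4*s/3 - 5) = (3*s^2 + 11*s - 20)/(3*s + 5)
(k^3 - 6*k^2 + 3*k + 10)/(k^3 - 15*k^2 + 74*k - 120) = (k^2 - k - 2)/(k^2 - 10*k + 24)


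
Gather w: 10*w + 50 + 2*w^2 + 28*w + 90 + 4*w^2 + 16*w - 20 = 6*w^2 + 54*w + 120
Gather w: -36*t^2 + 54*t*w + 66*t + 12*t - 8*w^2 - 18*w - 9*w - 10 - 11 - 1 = -36*t^2 + 78*t - 8*w^2 + w*(54*t - 27) - 22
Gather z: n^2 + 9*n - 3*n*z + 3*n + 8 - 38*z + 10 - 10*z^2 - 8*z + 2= n^2 + 12*n - 10*z^2 + z*(-3*n - 46) + 20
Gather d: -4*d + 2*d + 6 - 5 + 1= 2 - 2*d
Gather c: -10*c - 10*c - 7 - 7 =-20*c - 14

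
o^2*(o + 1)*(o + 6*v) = o^4 + 6*o^3*v + o^3 + 6*o^2*v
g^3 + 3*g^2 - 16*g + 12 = (g - 2)*(g - 1)*(g + 6)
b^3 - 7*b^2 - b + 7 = (b - 7)*(b - 1)*(b + 1)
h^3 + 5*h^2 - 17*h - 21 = (h - 3)*(h + 1)*(h + 7)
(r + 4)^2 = r^2 + 8*r + 16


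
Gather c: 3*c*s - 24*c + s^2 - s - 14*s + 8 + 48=c*(3*s - 24) + s^2 - 15*s + 56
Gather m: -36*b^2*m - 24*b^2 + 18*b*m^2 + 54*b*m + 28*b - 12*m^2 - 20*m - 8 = -24*b^2 + 28*b + m^2*(18*b - 12) + m*(-36*b^2 + 54*b - 20) - 8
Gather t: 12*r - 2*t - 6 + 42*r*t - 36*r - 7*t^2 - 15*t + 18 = -24*r - 7*t^2 + t*(42*r - 17) + 12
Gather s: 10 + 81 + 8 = 99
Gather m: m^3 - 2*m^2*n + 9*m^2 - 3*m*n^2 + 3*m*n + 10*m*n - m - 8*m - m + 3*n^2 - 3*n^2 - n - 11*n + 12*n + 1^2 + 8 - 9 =m^3 + m^2*(9 - 2*n) + m*(-3*n^2 + 13*n - 10)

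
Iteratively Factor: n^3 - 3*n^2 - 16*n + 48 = (n - 4)*(n^2 + n - 12) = (n - 4)*(n - 3)*(n + 4)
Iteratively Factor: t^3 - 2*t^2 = (t - 2)*(t^2) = t*(t - 2)*(t)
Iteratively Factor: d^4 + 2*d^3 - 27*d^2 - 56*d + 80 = (d - 5)*(d^3 + 7*d^2 + 8*d - 16) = (d - 5)*(d + 4)*(d^2 + 3*d - 4) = (d - 5)*(d + 4)^2*(d - 1)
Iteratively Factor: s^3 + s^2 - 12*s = (s)*(s^2 + s - 12) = s*(s + 4)*(s - 3)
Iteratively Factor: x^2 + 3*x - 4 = (x + 4)*(x - 1)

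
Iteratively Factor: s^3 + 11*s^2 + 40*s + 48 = (s + 4)*(s^2 + 7*s + 12) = (s + 3)*(s + 4)*(s + 4)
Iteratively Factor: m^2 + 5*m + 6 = (m + 3)*(m + 2)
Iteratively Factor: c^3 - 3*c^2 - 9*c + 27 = (c - 3)*(c^2 - 9) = (c - 3)^2*(c + 3)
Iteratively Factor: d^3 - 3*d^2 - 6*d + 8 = (d - 1)*(d^2 - 2*d - 8) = (d - 1)*(d + 2)*(d - 4)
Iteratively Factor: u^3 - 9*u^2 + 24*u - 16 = (u - 4)*(u^2 - 5*u + 4) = (u - 4)*(u - 1)*(u - 4)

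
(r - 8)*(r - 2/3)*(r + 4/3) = r^3 - 22*r^2/3 - 56*r/9 + 64/9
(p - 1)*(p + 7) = p^2 + 6*p - 7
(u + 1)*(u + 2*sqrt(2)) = u^2 + u + 2*sqrt(2)*u + 2*sqrt(2)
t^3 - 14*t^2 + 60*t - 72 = (t - 6)^2*(t - 2)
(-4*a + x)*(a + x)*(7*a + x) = -28*a^3 - 25*a^2*x + 4*a*x^2 + x^3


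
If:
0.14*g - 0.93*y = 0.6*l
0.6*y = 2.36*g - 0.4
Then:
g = 0.254237288135593*y + 0.169491525423729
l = 0.0395480225988701 - 1.49067796610169*y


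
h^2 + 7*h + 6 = (h + 1)*(h + 6)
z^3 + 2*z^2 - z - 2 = (z - 1)*(z + 1)*(z + 2)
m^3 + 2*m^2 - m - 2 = (m - 1)*(m + 1)*(m + 2)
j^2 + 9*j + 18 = (j + 3)*(j + 6)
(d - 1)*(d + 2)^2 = d^3 + 3*d^2 - 4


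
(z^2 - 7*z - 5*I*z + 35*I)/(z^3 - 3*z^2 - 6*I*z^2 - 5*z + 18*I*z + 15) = (z - 7)/(z^2 - z*(3 + I) + 3*I)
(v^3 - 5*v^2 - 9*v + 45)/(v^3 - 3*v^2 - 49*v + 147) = (v^2 - 2*v - 15)/(v^2 - 49)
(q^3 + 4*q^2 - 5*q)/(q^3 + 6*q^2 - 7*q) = (q + 5)/(q + 7)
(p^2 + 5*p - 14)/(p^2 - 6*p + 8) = (p + 7)/(p - 4)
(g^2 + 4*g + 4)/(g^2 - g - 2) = (g^2 + 4*g + 4)/(g^2 - g - 2)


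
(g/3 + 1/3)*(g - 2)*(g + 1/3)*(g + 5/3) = g^4/3 + g^3/3 - 31*g^2/27 - 41*g/27 - 10/27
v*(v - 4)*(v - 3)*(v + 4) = v^4 - 3*v^3 - 16*v^2 + 48*v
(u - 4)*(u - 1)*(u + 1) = u^3 - 4*u^2 - u + 4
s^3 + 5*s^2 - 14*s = s*(s - 2)*(s + 7)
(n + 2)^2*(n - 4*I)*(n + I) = n^4 + 4*n^3 - 3*I*n^3 + 8*n^2 - 12*I*n^2 + 16*n - 12*I*n + 16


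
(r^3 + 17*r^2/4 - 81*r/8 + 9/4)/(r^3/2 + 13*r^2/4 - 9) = (4*r - 1)/(2*(r + 2))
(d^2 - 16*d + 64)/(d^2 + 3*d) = (d^2 - 16*d + 64)/(d*(d + 3))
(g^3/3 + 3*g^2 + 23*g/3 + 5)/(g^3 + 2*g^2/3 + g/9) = 3*(g^3 + 9*g^2 + 23*g + 15)/(g*(9*g^2 + 6*g + 1))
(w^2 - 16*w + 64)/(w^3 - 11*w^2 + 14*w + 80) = (w - 8)/(w^2 - 3*w - 10)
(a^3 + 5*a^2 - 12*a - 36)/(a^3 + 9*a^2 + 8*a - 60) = (a^2 - a - 6)/(a^2 + 3*a - 10)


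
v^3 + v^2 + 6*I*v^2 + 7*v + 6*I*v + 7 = (v + 1)*(v - I)*(v + 7*I)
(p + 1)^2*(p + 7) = p^3 + 9*p^2 + 15*p + 7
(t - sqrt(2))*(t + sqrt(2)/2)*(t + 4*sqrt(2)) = t^3 + 7*sqrt(2)*t^2/2 - 5*t - 4*sqrt(2)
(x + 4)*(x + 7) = x^2 + 11*x + 28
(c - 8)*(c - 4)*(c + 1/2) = c^3 - 23*c^2/2 + 26*c + 16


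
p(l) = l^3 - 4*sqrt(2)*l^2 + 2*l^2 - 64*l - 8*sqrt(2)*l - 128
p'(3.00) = -70.25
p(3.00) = -359.85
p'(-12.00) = 444.45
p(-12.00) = -1478.82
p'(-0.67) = -69.07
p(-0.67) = -79.48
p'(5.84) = -15.71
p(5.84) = -493.37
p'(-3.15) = -22.51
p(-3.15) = 41.70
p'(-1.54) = -56.94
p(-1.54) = -24.34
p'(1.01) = -79.64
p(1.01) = -206.77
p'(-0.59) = -69.95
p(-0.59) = -85.04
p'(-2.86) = -29.86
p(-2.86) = 34.09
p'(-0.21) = -73.65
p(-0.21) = -112.35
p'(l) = 3*l^2 - 8*sqrt(2)*l + 4*l - 64 - 8*sqrt(2)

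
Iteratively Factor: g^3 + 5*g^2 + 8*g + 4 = (g + 1)*(g^2 + 4*g + 4) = (g + 1)*(g + 2)*(g + 2)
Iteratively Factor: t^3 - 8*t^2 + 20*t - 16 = (t - 2)*(t^2 - 6*t + 8) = (t - 4)*(t - 2)*(t - 2)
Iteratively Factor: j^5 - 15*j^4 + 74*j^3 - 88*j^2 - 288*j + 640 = (j - 4)*(j^4 - 11*j^3 + 30*j^2 + 32*j - 160) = (j - 4)*(j + 2)*(j^3 - 13*j^2 + 56*j - 80) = (j - 4)^2*(j + 2)*(j^2 - 9*j + 20) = (j - 4)^3*(j + 2)*(j - 5)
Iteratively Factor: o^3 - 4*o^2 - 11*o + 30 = (o - 5)*(o^2 + o - 6) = (o - 5)*(o + 3)*(o - 2)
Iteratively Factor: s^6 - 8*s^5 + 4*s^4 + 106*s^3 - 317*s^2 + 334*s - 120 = (s - 1)*(s^5 - 7*s^4 - 3*s^3 + 103*s^2 - 214*s + 120) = (s - 3)*(s - 1)*(s^4 - 4*s^3 - 15*s^2 + 58*s - 40) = (s - 3)*(s - 2)*(s - 1)*(s^3 - 2*s^2 - 19*s + 20) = (s - 3)*(s - 2)*(s - 1)^2*(s^2 - s - 20) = (s - 5)*(s - 3)*(s - 2)*(s - 1)^2*(s + 4)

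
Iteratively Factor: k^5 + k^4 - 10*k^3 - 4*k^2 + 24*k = (k - 2)*(k^4 + 3*k^3 - 4*k^2 - 12*k) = (k - 2)*(k + 2)*(k^3 + k^2 - 6*k) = (k - 2)^2*(k + 2)*(k^2 + 3*k) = (k - 2)^2*(k + 2)*(k + 3)*(k)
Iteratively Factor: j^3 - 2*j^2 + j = (j - 1)*(j^2 - j) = (j - 1)^2*(j)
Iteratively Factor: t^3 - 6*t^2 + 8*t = (t)*(t^2 - 6*t + 8) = t*(t - 4)*(t - 2)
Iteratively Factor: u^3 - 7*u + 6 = (u - 2)*(u^2 + 2*u - 3) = (u - 2)*(u - 1)*(u + 3)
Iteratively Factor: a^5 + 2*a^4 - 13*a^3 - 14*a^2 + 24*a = (a - 3)*(a^4 + 5*a^3 + 2*a^2 - 8*a) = (a - 3)*(a + 2)*(a^3 + 3*a^2 - 4*a) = (a - 3)*(a - 1)*(a + 2)*(a^2 + 4*a) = a*(a - 3)*(a - 1)*(a + 2)*(a + 4)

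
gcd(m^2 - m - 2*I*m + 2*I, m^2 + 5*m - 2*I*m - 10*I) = m - 2*I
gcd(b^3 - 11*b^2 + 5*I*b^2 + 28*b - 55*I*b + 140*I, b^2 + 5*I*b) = b + 5*I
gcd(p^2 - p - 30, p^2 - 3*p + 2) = 1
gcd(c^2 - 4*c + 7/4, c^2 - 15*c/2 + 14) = c - 7/2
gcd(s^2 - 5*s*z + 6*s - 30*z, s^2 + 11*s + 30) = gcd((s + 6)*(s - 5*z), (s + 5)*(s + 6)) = s + 6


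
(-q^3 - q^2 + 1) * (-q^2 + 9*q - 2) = q^5 - 8*q^4 - 7*q^3 + q^2 + 9*q - 2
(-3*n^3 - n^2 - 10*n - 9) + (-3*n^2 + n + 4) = -3*n^3 - 4*n^2 - 9*n - 5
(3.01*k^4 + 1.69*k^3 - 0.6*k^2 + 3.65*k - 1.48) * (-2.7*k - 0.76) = -8.127*k^5 - 6.8506*k^4 + 0.3356*k^3 - 9.399*k^2 + 1.222*k + 1.1248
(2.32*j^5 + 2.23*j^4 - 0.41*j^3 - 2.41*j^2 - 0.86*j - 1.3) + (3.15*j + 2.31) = 2.32*j^5 + 2.23*j^4 - 0.41*j^3 - 2.41*j^2 + 2.29*j + 1.01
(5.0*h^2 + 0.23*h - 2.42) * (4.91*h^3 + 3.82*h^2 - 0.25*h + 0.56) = 24.55*h^5 + 20.2293*h^4 - 12.2536*h^3 - 6.5019*h^2 + 0.7338*h - 1.3552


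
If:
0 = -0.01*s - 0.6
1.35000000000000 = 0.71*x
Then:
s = -60.00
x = 1.90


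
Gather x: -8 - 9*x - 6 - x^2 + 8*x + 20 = -x^2 - x + 6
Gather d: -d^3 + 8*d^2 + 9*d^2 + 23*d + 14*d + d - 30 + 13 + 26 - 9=-d^3 + 17*d^2 + 38*d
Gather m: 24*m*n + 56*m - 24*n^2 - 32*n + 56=m*(24*n + 56) - 24*n^2 - 32*n + 56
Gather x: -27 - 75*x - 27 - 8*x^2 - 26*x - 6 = -8*x^2 - 101*x - 60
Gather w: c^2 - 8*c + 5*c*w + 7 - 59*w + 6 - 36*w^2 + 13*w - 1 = c^2 - 8*c - 36*w^2 + w*(5*c - 46) + 12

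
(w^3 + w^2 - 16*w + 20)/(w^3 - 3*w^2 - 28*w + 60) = (w - 2)/(w - 6)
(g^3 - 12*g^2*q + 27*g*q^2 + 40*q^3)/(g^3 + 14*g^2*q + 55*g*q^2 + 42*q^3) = (g^2 - 13*g*q + 40*q^2)/(g^2 + 13*g*q + 42*q^2)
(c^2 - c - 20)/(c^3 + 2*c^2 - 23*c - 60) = 1/(c + 3)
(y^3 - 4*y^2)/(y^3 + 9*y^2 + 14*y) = y*(y - 4)/(y^2 + 9*y + 14)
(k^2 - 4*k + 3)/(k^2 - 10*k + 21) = (k - 1)/(k - 7)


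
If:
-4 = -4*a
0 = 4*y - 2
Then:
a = 1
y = 1/2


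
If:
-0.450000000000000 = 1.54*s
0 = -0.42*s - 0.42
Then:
No Solution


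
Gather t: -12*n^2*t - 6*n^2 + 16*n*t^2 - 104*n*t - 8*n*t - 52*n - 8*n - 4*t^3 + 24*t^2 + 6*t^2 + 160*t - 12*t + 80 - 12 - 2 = -6*n^2 - 60*n - 4*t^3 + t^2*(16*n + 30) + t*(-12*n^2 - 112*n + 148) + 66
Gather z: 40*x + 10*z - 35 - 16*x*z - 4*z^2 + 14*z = 40*x - 4*z^2 + z*(24 - 16*x) - 35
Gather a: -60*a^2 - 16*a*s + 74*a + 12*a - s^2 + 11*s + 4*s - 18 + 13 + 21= -60*a^2 + a*(86 - 16*s) - s^2 + 15*s + 16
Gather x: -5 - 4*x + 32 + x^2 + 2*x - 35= x^2 - 2*x - 8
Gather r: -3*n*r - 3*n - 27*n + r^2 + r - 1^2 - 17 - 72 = -30*n + r^2 + r*(1 - 3*n) - 90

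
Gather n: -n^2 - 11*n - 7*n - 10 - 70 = -n^2 - 18*n - 80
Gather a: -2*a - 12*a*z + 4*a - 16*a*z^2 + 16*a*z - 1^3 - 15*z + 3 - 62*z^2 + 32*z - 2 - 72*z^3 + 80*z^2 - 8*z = a*(-16*z^2 + 4*z + 2) - 72*z^3 + 18*z^2 + 9*z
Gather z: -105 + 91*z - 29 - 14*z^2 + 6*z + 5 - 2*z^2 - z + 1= -16*z^2 + 96*z - 128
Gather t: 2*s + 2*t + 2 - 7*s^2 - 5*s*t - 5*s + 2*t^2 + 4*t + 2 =-7*s^2 - 3*s + 2*t^2 + t*(6 - 5*s) + 4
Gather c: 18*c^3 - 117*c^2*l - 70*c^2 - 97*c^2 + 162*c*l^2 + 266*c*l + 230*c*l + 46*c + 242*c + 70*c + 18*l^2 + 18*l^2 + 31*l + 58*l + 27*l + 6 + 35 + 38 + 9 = 18*c^3 + c^2*(-117*l - 167) + c*(162*l^2 + 496*l + 358) + 36*l^2 + 116*l + 88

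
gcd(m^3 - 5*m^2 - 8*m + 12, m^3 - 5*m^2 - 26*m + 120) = m - 6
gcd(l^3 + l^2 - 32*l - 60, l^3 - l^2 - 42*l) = 1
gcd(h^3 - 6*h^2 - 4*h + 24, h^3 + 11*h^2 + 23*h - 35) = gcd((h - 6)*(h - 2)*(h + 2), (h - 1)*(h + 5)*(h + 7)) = 1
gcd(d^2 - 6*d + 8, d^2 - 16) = d - 4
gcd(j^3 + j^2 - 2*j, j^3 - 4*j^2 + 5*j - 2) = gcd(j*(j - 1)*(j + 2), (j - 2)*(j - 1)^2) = j - 1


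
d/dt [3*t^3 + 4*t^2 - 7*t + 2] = 9*t^2 + 8*t - 7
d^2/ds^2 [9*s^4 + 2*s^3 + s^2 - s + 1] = 108*s^2 + 12*s + 2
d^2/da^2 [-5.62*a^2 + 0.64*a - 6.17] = -11.2400000000000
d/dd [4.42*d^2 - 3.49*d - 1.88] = 8.84*d - 3.49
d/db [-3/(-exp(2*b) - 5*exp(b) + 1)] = (-6*exp(b) - 15)*exp(b)/(exp(2*b) + 5*exp(b) - 1)^2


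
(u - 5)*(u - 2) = u^2 - 7*u + 10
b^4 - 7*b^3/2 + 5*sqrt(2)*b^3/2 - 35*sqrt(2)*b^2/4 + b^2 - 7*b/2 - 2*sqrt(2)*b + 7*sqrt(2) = (b - 7/2)*(b - sqrt(2)/2)*(b + sqrt(2))*(b + 2*sqrt(2))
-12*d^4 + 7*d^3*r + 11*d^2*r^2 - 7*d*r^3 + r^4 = (-4*d + r)*(-3*d + r)*(-d + r)*(d + r)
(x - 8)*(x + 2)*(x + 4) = x^3 - 2*x^2 - 40*x - 64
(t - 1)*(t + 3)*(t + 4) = t^3 + 6*t^2 + 5*t - 12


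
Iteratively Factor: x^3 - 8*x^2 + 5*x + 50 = (x - 5)*(x^2 - 3*x - 10) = (x - 5)*(x + 2)*(x - 5)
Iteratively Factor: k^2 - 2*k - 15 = (k - 5)*(k + 3)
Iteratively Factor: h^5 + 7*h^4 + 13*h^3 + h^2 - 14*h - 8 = (h - 1)*(h^4 + 8*h^3 + 21*h^2 + 22*h + 8) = (h - 1)*(h + 4)*(h^3 + 4*h^2 + 5*h + 2) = (h - 1)*(h + 1)*(h + 4)*(h^2 + 3*h + 2) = (h - 1)*(h + 1)*(h + 2)*(h + 4)*(h + 1)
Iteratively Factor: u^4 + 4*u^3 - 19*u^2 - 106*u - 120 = (u + 4)*(u^3 - 19*u - 30) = (u + 3)*(u + 4)*(u^2 - 3*u - 10) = (u - 5)*(u + 3)*(u + 4)*(u + 2)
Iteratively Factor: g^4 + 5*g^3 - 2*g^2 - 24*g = (g + 4)*(g^3 + g^2 - 6*g) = (g - 2)*(g + 4)*(g^2 + 3*g) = (g - 2)*(g + 3)*(g + 4)*(g)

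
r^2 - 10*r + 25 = (r - 5)^2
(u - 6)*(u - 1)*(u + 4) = u^3 - 3*u^2 - 22*u + 24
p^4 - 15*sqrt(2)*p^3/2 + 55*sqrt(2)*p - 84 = (p - 7*sqrt(2))*(p - 3*sqrt(2)/2)*(p - sqrt(2))*(p + 2*sqrt(2))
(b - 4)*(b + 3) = b^2 - b - 12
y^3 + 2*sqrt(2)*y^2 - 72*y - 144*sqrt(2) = (y - 6*sqrt(2))*(y + 2*sqrt(2))*(y + 6*sqrt(2))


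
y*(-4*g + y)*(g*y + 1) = -4*g^2*y^2 + g*y^3 - 4*g*y + y^2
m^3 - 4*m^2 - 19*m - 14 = (m - 7)*(m + 1)*(m + 2)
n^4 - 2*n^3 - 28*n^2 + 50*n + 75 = (n - 5)*(n - 3)*(n + 1)*(n + 5)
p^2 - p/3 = p*(p - 1/3)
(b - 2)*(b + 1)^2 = b^3 - 3*b - 2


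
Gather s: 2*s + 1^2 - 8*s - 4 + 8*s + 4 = 2*s + 1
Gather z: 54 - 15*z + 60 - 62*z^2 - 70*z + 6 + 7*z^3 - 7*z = 7*z^3 - 62*z^2 - 92*z + 120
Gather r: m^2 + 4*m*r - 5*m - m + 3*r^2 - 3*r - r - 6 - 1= m^2 - 6*m + 3*r^2 + r*(4*m - 4) - 7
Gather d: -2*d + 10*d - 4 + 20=8*d + 16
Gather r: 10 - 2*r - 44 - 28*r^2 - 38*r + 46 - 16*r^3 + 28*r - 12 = -16*r^3 - 28*r^2 - 12*r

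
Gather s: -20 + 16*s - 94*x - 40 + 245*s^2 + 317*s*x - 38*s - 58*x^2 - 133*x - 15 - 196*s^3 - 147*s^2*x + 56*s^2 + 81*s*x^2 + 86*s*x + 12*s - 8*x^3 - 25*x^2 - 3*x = -196*s^3 + s^2*(301 - 147*x) + s*(81*x^2 + 403*x - 10) - 8*x^3 - 83*x^2 - 230*x - 75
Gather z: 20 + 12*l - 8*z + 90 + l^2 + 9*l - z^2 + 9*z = l^2 + 21*l - z^2 + z + 110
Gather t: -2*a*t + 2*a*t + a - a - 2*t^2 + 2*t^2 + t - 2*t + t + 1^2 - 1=0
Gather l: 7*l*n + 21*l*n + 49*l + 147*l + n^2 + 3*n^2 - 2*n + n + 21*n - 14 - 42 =l*(28*n + 196) + 4*n^2 + 20*n - 56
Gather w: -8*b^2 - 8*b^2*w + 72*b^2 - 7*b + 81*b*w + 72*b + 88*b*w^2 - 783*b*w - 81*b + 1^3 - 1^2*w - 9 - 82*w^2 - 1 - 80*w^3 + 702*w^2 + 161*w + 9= 64*b^2 - 16*b - 80*w^3 + w^2*(88*b + 620) + w*(-8*b^2 - 702*b + 160)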